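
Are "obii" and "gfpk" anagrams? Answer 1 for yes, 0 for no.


Strings: "obii", "gfpk"
Sorted first:  biio
Sorted second: fgkp
Differ at position 0: 'b' vs 'f' => not anagrams

0


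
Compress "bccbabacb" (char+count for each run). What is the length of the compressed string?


Input: bccbabacb
Runs:
  'b' x 1 => "b1"
  'c' x 2 => "c2"
  'b' x 1 => "b1"
  'a' x 1 => "a1"
  'b' x 1 => "b1"
  'a' x 1 => "a1"
  'c' x 1 => "c1"
  'b' x 1 => "b1"
Compressed: "b1c2b1a1b1a1c1b1"
Compressed length: 16

16


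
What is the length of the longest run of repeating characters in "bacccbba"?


Input: "bacccbba"
Scanning for longest run:
  Position 1 ('a'): new char, reset run to 1
  Position 2 ('c'): new char, reset run to 1
  Position 3 ('c'): continues run of 'c', length=2
  Position 4 ('c'): continues run of 'c', length=3
  Position 5 ('b'): new char, reset run to 1
  Position 6 ('b'): continues run of 'b', length=2
  Position 7 ('a'): new char, reset run to 1
Longest run: 'c' with length 3

3


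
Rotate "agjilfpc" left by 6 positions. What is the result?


Input: "agjilfpc", rotate left by 6
First 6 characters: "agjilf"
Remaining characters: "pc"
Concatenate remaining + first: "pc" + "agjilf" = "pcagjilf"

pcagjilf


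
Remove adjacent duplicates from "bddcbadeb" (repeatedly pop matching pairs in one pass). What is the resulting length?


Input: bddcbadeb
Stack-based adjacent duplicate removal:
  Read 'b': push. Stack: b
  Read 'd': push. Stack: bd
  Read 'd': matches stack top 'd' => pop. Stack: b
  Read 'c': push. Stack: bc
  Read 'b': push. Stack: bcb
  Read 'a': push. Stack: bcba
  Read 'd': push. Stack: bcbad
  Read 'e': push. Stack: bcbade
  Read 'b': push. Stack: bcbadeb
Final stack: "bcbadeb" (length 7)

7


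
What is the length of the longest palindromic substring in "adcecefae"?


Input: "adcecefae"
Checking substrings for palindromes:
  [2:5] "cec" (len 3) => palindrome
  [3:6] "ece" (len 3) => palindrome
Longest palindromic substring: "cec" with length 3

3


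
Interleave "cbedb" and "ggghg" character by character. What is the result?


Interleaving "cbedb" and "ggghg":
  Position 0: 'c' from first, 'g' from second => "cg"
  Position 1: 'b' from first, 'g' from second => "bg"
  Position 2: 'e' from first, 'g' from second => "eg"
  Position 3: 'd' from first, 'h' from second => "dh"
  Position 4: 'b' from first, 'g' from second => "bg"
Result: cgbgegdhbg

cgbgegdhbg


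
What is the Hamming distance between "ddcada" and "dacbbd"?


Comparing "ddcada" and "dacbbd" position by position:
  Position 0: 'd' vs 'd' => same
  Position 1: 'd' vs 'a' => differ
  Position 2: 'c' vs 'c' => same
  Position 3: 'a' vs 'b' => differ
  Position 4: 'd' vs 'b' => differ
  Position 5: 'a' vs 'd' => differ
Total differences (Hamming distance): 4

4


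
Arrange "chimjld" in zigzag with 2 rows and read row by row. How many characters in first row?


Zigzag "chimjld" into 2 rows:
Placing characters:
  'c' => row 0
  'h' => row 1
  'i' => row 0
  'm' => row 1
  'j' => row 0
  'l' => row 1
  'd' => row 0
Rows:
  Row 0: "cijd"
  Row 1: "hml"
First row length: 4

4


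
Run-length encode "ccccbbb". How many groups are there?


Input: ccccbbb
Scanning for consecutive runs:
  Group 1: 'c' x 4 (positions 0-3)
  Group 2: 'b' x 3 (positions 4-6)
Total groups: 2

2


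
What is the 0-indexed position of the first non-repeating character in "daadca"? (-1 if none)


Input: daadca
Character frequencies:
  'a': 3
  'c': 1
  'd': 2
Scanning left to right for freq == 1:
  Position 0 ('d'): freq=2, skip
  Position 1 ('a'): freq=3, skip
  Position 2 ('a'): freq=3, skip
  Position 3 ('d'): freq=2, skip
  Position 4 ('c'): unique! => answer = 4

4


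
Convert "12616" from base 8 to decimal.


Input: "12616" in base 8
Positional expansion:
  Digit '1' (value 1) x 8^4 = 4096
  Digit '2' (value 2) x 8^3 = 1024
  Digit '6' (value 6) x 8^2 = 384
  Digit '1' (value 1) x 8^1 = 8
  Digit '6' (value 6) x 8^0 = 6
Sum = 5518

5518


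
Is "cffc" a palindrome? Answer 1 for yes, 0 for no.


Input: cffc
Reversed: cffc
  Compare pos 0 ('c') with pos 3 ('c'): match
  Compare pos 1 ('f') with pos 2 ('f'): match
Result: palindrome

1


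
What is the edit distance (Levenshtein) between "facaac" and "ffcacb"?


Computing edit distance: "facaac" -> "ffcacb"
DP table:
           f    f    c    a    c    b
      0    1    2    3    4    5    6
  f   1    0    1    2    3    4    5
  a   2    1    1    2    2    3    4
  c   3    2    2    1    2    2    3
  a   4    3    3    2    1    2    3
  a   5    4    4    3    2    2    3
  c   6    5    5    4    3    2    3
Edit distance = dp[6][6] = 3

3


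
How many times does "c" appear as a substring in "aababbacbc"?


Searching for "c" in "aababbacbc"
Scanning each position:
  Position 0: "a" => no
  Position 1: "a" => no
  Position 2: "b" => no
  Position 3: "a" => no
  Position 4: "b" => no
  Position 5: "b" => no
  Position 6: "a" => no
  Position 7: "c" => MATCH
  Position 8: "b" => no
  Position 9: "c" => MATCH
Total occurrences: 2

2


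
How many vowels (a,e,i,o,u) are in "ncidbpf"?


Input: ncidbpf
Checking each character:
  'n' at position 0: consonant
  'c' at position 1: consonant
  'i' at position 2: vowel (running total: 1)
  'd' at position 3: consonant
  'b' at position 4: consonant
  'p' at position 5: consonant
  'f' at position 6: consonant
Total vowels: 1

1


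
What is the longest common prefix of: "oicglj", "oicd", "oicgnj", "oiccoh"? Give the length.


Words: oicglj, oicd, oicgnj, oiccoh
  Position 0: all 'o' => match
  Position 1: all 'i' => match
  Position 2: all 'c' => match
  Position 3: ('g', 'd', 'g', 'c') => mismatch, stop
LCP = "oic" (length 3)

3


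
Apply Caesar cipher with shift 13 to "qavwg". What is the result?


Caesar cipher: shift "qavwg" by 13
  'q' (pos 16) + 13 = pos 3 = 'd'
  'a' (pos 0) + 13 = pos 13 = 'n'
  'v' (pos 21) + 13 = pos 8 = 'i'
  'w' (pos 22) + 13 = pos 9 = 'j'
  'g' (pos 6) + 13 = pos 19 = 't'
Result: dnijt

dnijt


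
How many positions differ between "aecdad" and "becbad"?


Comparing "aecdad" and "becbad" position by position:
  Position 0: 'a' vs 'b' => DIFFER
  Position 1: 'e' vs 'e' => same
  Position 2: 'c' vs 'c' => same
  Position 3: 'd' vs 'b' => DIFFER
  Position 4: 'a' vs 'a' => same
  Position 5: 'd' vs 'd' => same
Positions that differ: 2

2


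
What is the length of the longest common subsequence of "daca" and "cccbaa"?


LCS of "daca" and "cccbaa"
DP table:
           c    c    c    b    a    a
      0    0    0    0    0    0    0
  d   0    0    0    0    0    0    0
  a   0    0    0    0    0    1    1
  c   0    1    1    1    1    1    1
  a   0    1    1    1    1    2    2
LCS length = dp[4][6] = 2

2


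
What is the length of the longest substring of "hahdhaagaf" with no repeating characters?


Input: "hahdhaagaf"
Sliding window (track last position of each char):
  Position 0 ('h'): window [0,0] length 1 -- new best
  Position 1 ('a'): window [0,1] length 2 -- new best
  Position 2 ('h'): repeat (last at 0), move window start to 1
  Position 2 ('h'): window [1,2] length 2
  Position 3 ('d'): window [1,3] length 3 -- new best
  Position 4 ('h'): repeat (last at 2), move window start to 3
  Position 4 ('h'): window [3,4] length 2
  Position 5 ('a'): window [3,5] length 3
  Position 6 ('a'): repeat (last at 5), move window start to 6
  Position 6 ('a'): window [6,6] length 1
  Position 7 ('g'): window [6,7] length 2
  Position 8 ('a'): repeat (last at 6), move window start to 7
  Position 8 ('a'): window [7,8] length 2
  Position 9 ('f'): window [7,9] length 3
Longest substring with no repeats: "ahd" with length 3

3


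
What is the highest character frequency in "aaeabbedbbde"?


Input: aaeabbedbbde
Character counts:
  'a': 3
  'b': 4
  'd': 2
  'e': 3
Maximum frequency: 4

4


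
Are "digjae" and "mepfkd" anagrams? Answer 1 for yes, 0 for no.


Strings: "digjae", "mepfkd"
Sorted first:  adegij
Sorted second: defkmp
Differ at position 0: 'a' vs 'd' => not anagrams

0


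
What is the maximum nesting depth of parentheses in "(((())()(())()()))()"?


Input: "(((())()(())()()))()"
Tracking depth:
  Position 0 '(': depth becomes 1
  Position 1 '(': depth becomes 2
  Position 2 '(': depth becomes 3
  Position 3 '(': depth becomes 4
  Position 4 ')': depth becomes 3
  Position 5 ')': depth becomes 2
  Position 6 '(': depth becomes 3
  Position 7 ')': depth becomes 2
  Position 8 '(': depth becomes 3
  Position 9 '(': depth becomes 4
  Position 10 ')': depth becomes 3
  Position 11 ')': depth becomes 2
  Position 12 '(': depth becomes 3
  Position 13 ')': depth becomes 2
  Position 14 '(': depth becomes 3
  Position 15 ')': depth becomes 2
  Position 16 ')': depth becomes 1
  Position 17 ')': depth becomes 0
  Position 18 '(': depth becomes 1
  Position 19 ')': depth becomes 0
Maximum depth reached: 4

4


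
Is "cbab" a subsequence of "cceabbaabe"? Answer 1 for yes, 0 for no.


Check if "cbab" is a subsequence of "cceabbaabe"
Greedy scan:
  Position 0 ('c'): matches sub[0] = 'c'
  Position 1 ('c'): no match needed
  Position 2 ('e'): no match needed
  Position 3 ('a'): no match needed
  Position 4 ('b'): matches sub[1] = 'b'
  Position 5 ('b'): no match needed
  Position 6 ('a'): matches sub[2] = 'a'
  Position 7 ('a'): no match needed
  Position 8 ('b'): matches sub[3] = 'b'
  Position 9 ('e'): no match needed
All 4 characters matched => is a subsequence

1


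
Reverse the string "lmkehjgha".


Input: lmkehjgha
Reading characters right to left:
  Position 8: 'a'
  Position 7: 'h'
  Position 6: 'g'
  Position 5: 'j'
  Position 4: 'h'
  Position 3: 'e'
  Position 2: 'k'
  Position 1: 'm'
  Position 0: 'l'
Reversed: ahgjhekml

ahgjhekml


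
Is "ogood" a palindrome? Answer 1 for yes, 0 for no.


Input: ogood
Reversed: doogo
  Compare pos 0 ('o') with pos 4 ('d'): MISMATCH
  Compare pos 1 ('g') with pos 3 ('o'): MISMATCH
Result: not a palindrome

0


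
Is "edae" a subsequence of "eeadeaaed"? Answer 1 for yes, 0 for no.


Check if "edae" is a subsequence of "eeadeaaed"
Greedy scan:
  Position 0 ('e'): matches sub[0] = 'e'
  Position 1 ('e'): no match needed
  Position 2 ('a'): no match needed
  Position 3 ('d'): matches sub[1] = 'd'
  Position 4 ('e'): no match needed
  Position 5 ('a'): matches sub[2] = 'a'
  Position 6 ('a'): no match needed
  Position 7 ('e'): matches sub[3] = 'e'
  Position 8 ('d'): no match needed
All 4 characters matched => is a subsequence

1


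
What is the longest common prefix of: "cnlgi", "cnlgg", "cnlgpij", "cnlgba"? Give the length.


Words: cnlgi, cnlgg, cnlgpij, cnlgba
  Position 0: all 'c' => match
  Position 1: all 'n' => match
  Position 2: all 'l' => match
  Position 3: all 'g' => match
  Position 4: ('i', 'g', 'p', 'b') => mismatch, stop
LCP = "cnlg" (length 4)

4


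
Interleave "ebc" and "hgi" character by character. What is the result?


Interleaving "ebc" and "hgi":
  Position 0: 'e' from first, 'h' from second => "eh"
  Position 1: 'b' from first, 'g' from second => "bg"
  Position 2: 'c' from first, 'i' from second => "ci"
Result: ehbgci

ehbgci


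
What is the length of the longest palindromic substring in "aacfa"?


Input: "aacfa"
Checking substrings for palindromes:
  [0:2] "aa" (len 2) => palindrome
Longest palindromic substring: "aa" with length 2

2


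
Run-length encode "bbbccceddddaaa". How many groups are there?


Input: bbbccceddddaaa
Scanning for consecutive runs:
  Group 1: 'b' x 3 (positions 0-2)
  Group 2: 'c' x 3 (positions 3-5)
  Group 3: 'e' x 1 (positions 6-6)
  Group 4: 'd' x 4 (positions 7-10)
  Group 5: 'a' x 3 (positions 11-13)
Total groups: 5

5


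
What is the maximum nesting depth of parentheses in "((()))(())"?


Input: "((()))(())"
Tracking depth:
  Position 0 '(': depth becomes 1
  Position 1 '(': depth becomes 2
  Position 2 '(': depth becomes 3
  Position 3 ')': depth becomes 2
  Position 4 ')': depth becomes 1
  Position 5 ')': depth becomes 0
  Position 6 '(': depth becomes 1
  Position 7 '(': depth becomes 2
  Position 8 ')': depth becomes 1
  Position 9 ')': depth becomes 0
Maximum depth reached: 3

3


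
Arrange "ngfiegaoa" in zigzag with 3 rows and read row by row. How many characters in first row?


Zigzag "ngfiegaoa" into 3 rows:
Placing characters:
  'n' => row 0
  'g' => row 1
  'f' => row 2
  'i' => row 1
  'e' => row 0
  'g' => row 1
  'a' => row 2
  'o' => row 1
  'a' => row 0
Rows:
  Row 0: "nea"
  Row 1: "gigo"
  Row 2: "fa"
First row length: 3

3


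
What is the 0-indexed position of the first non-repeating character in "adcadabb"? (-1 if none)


Input: adcadabb
Character frequencies:
  'a': 3
  'b': 2
  'c': 1
  'd': 2
Scanning left to right for freq == 1:
  Position 0 ('a'): freq=3, skip
  Position 1 ('d'): freq=2, skip
  Position 2 ('c'): unique! => answer = 2

2


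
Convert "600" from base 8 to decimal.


Input: "600" in base 8
Positional expansion:
  Digit '6' (value 6) x 8^2 = 384
  Digit '0' (value 0) x 8^1 = 0
  Digit '0' (value 0) x 8^0 = 0
Sum = 384

384


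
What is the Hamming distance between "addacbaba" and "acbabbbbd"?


Comparing "addacbaba" and "acbabbbbd" position by position:
  Position 0: 'a' vs 'a' => same
  Position 1: 'd' vs 'c' => differ
  Position 2: 'd' vs 'b' => differ
  Position 3: 'a' vs 'a' => same
  Position 4: 'c' vs 'b' => differ
  Position 5: 'b' vs 'b' => same
  Position 6: 'a' vs 'b' => differ
  Position 7: 'b' vs 'b' => same
  Position 8: 'a' vs 'd' => differ
Total differences (Hamming distance): 5

5


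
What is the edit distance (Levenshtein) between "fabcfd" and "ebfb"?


Computing edit distance: "fabcfd" -> "ebfb"
DP table:
           e    b    f    b
      0    1    2    3    4
  f   1    1    2    2    3
  a   2    2    2    3    3
  b   3    3    2    3    3
  c   4    4    3    3    4
  f   5    5    4    3    4
  d   6    6    5    4    4
Edit distance = dp[6][4] = 4

4


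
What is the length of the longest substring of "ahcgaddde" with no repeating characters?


Input: "ahcgaddde"
Sliding window (track last position of each char):
  Position 0 ('a'): window [0,0] length 1 -- new best
  Position 1 ('h'): window [0,1] length 2 -- new best
  Position 2 ('c'): window [0,2] length 3 -- new best
  Position 3 ('g'): window [0,3] length 4 -- new best
  Position 4 ('a'): repeat (last at 0), move window start to 1
  Position 4 ('a'): window [1,4] length 4
  Position 5 ('d'): window [1,5] length 5 -- new best
  Position 6 ('d'): repeat (last at 5), move window start to 6
  Position 6 ('d'): window [6,6] length 1
  Position 7 ('d'): repeat (last at 6), move window start to 7
  Position 7 ('d'): window [7,7] length 1
  Position 8 ('e'): window [7,8] length 2
Longest substring with no repeats: "hcgad" with length 5

5


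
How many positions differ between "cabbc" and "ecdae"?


Comparing "cabbc" and "ecdae" position by position:
  Position 0: 'c' vs 'e' => DIFFER
  Position 1: 'a' vs 'c' => DIFFER
  Position 2: 'b' vs 'd' => DIFFER
  Position 3: 'b' vs 'a' => DIFFER
  Position 4: 'c' vs 'e' => DIFFER
Positions that differ: 5

5


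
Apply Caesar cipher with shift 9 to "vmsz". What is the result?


Caesar cipher: shift "vmsz" by 9
  'v' (pos 21) + 9 = pos 4 = 'e'
  'm' (pos 12) + 9 = pos 21 = 'v'
  's' (pos 18) + 9 = pos 1 = 'b'
  'z' (pos 25) + 9 = pos 8 = 'i'
Result: evbi

evbi


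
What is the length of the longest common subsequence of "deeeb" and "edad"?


LCS of "deeeb" and "edad"
DP table:
           e    d    a    d
      0    0    0    0    0
  d   0    0    1    1    1
  e   0    1    1    1    1
  e   0    1    1    1    1
  e   0    1    1    1    1
  b   0    1    1    1    1
LCS length = dp[5][4] = 1

1


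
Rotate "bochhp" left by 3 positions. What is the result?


Input: "bochhp", rotate left by 3
First 3 characters: "boc"
Remaining characters: "hhp"
Concatenate remaining + first: "hhp" + "boc" = "hhpboc"

hhpboc


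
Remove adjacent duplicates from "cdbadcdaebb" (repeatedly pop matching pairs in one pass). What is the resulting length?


Input: cdbadcdaebb
Stack-based adjacent duplicate removal:
  Read 'c': push. Stack: c
  Read 'd': push. Stack: cd
  Read 'b': push. Stack: cdb
  Read 'a': push. Stack: cdba
  Read 'd': push. Stack: cdbad
  Read 'c': push. Stack: cdbadc
  Read 'd': push. Stack: cdbadcd
  Read 'a': push. Stack: cdbadcda
  Read 'e': push. Stack: cdbadcdae
  Read 'b': push. Stack: cdbadcdaeb
  Read 'b': matches stack top 'b' => pop. Stack: cdbadcdae
Final stack: "cdbadcdae" (length 9)

9


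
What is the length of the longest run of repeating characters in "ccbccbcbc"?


Input: "ccbccbcbc"
Scanning for longest run:
  Position 1 ('c'): continues run of 'c', length=2
  Position 2 ('b'): new char, reset run to 1
  Position 3 ('c'): new char, reset run to 1
  Position 4 ('c'): continues run of 'c', length=2
  Position 5 ('b'): new char, reset run to 1
  Position 6 ('c'): new char, reset run to 1
  Position 7 ('b'): new char, reset run to 1
  Position 8 ('c'): new char, reset run to 1
Longest run: 'c' with length 2

2


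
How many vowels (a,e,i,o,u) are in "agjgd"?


Input: agjgd
Checking each character:
  'a' at position 0: vowel (running total: 1)
  'g' at position 1: consonant
  'j' at position 2: consonant
  'g' at position 3: consonant
  'd' at position 4: consonant
Total vowels: 1

1


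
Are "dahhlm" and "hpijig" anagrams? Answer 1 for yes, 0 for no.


Strings: "dahhlm", "hpijig"
Sorted first:  adhhlm
Sorted second: ghiijp
Differ at position 0: 'a' vs 'g' => not anagrams

0


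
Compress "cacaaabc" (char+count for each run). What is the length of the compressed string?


Input: cacaaabc
Runs:
  'c' x 1 => "c1"
  'a' x 1 => "a1"
  'c' x 1 => "c1"
  'a' x 3 => "a3"
  'b' x 1 => "b1"
  'c' x 1 => "c1"
Compressed: "c1a1c1a3b1c1"
Compressed length: 12

12


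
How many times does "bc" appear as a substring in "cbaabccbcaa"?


Searching for "bc" in "cbaabccbcaa"
Scanning each position:
  Position 0: "cb" => no
  Position 1: "ba" => no
  Position 2: "aa" => no
  Position 3: "ab" => no
  Position 4: "bc" => MATCH
  Position 5: "cc" => no
  Position 6: "cb" => no
  Position 7: "bc" => MATCH
  Position 8: "ca" => no
  Position 9: "aa" => no
Total occurrences: 2

2


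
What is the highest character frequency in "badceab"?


Input: badceab
Character counts:
  'a': 2
  'b': 2
  'c': 1
  'd': 1
  'e': 1
Maximum frequency: 2

2


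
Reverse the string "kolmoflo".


Input: kolmoflo
Reading characters right to left:
  Position 7: 'o'
  Position 6: 'l'
  Position 5: 'f'
  Position 4: 'o'
  Position 3: 'm'
  Position 2: 'l'
  Position 1: 'o'
  Position 0: 'k'
Reversed: olfomlok

olfomlok


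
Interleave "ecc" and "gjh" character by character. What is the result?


Interleaving "ecc" and "gjh":
  Position 0: 'e' from first, 'g' from second => "eg"
  Position 1: 'c' from first, 'j' from second => "cj"
  Position 2: 'c' from first, 'h' from second => "ch"
Result: egcjch

egcjch


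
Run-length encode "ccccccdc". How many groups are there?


Input: ccccccdc
Scanning for consecutive runs:
  Group 1: 'c' x 6 (positions 0-5)
  Group 2: 'd' x 1 (positions 6-6)
  Group 3: 'c' x 1 (positions 7-7)
Total groups: 3

3


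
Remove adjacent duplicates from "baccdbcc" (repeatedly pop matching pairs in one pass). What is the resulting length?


Input: baccdbcc
Stack-based adjacent duplicate removal:
  Read 'b': push. Stack: b
  Read 'a': push. Stack: ba
  Read 'c': push. Stack: bac
  Read 'c': matches stack top 'c' => pop. Stack: ba
  Read 'd': push. Stack: bad
  Read 'b': push. Stack: badb
  Read 'c': push. Stack: badbc
  Read 'c': matches stack top 'c' => pop. Stack: badb
Final stack: "badb" (length 4)

4


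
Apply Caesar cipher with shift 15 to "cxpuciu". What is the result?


Caesar cipher: shift "cxpuciu" by 15
  'c' (pos 2) + 15 = pos 17 = 'r'
  'x' (pos 23) + 15 = pos 12 = 'm'
  'p' (pos 15) + 15 = pos 4 = 'e'
  'u' (pos 20) + 15 = pos 9 = 'j'
  'c' (pos 2) + 15 = pos 17 = 'r'
  'i' (pos 8) + 15 = pos 23 = 'x'
  'u' (pos 20) + 15 = pos 9 = 'j'
Result: rmejrxj

rmejrxj


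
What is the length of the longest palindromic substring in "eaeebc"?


Input: "eaeebc"
Checking substrings for palindromes:
  [0:3] "eae" (len 3) => palindrome
  [2:4] "ee" (len 2) => palindrome
Longest palindromic substring: "eae" with length 3

3


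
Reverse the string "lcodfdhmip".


Input: lcodfdhmip
Reading characters right to left:
  Position 9: 'p'
  Position 8: 'i'
  Position 7: 'm'
  Position 6: 'h'
  Position 5: 'd'
  Position 4: 'f'
  Position 3: 'd'
  Position 2: 'o'
  Position 1: 'c'
  Position 0: 'l'
Reversed: pimhdfdocl

pimhdfdocl


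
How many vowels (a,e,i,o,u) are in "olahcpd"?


Input: olahcpd
Checking each character:
  'o' at position 0: vowel (running total: 1)
  'l' at position 1: consonant
  'a' at position 2: vowel (running total: 2)
  'h' at position 3: consonant
  'c' at position 4: consonant
  'p' at position 5: consonant
  'd' at position 6: consonant
Total vowels: 2

2


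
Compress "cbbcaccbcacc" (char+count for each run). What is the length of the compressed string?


Input: cbbcaccbcacc
Runs:
  'c' x 1 => "c1"
  'b' x 2 => "b2"
  'c' x 1 => "c1"
  'a' x 1 => "a1"
  'c' x 2 => "c2"
  'b' x 1 => "b1"
  'c' x 1 => "c1"
  'a' x 1 => "a1"
  'c' x 2 => "c2"
Compressed: "c1b2c1a1c2b1c1a1c2"
Compressed length: 18

18


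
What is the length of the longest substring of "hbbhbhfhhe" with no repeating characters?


Input: "hbbhbhfhhe"
Sliding window (track last position of each char):
  Position 0 ('h'): window [0,0] length 1 -- new best
  Position 1 ('b'): window [0,1] length 2 -- new best
  Position 2 ('b'): repeat (last at 1), move window start to 2
  Position 2 ('b'): window [2,2] length 1
  Position 3 ('h'): window [2,3] length 2
  Position 4 ('b'): repeat (last at 2), move window start to 3
  Position 4 ('b'): window [3,4] length 2
  Position 5 ('h'): repeat (last at 3), move window start to 4
  Position 5 ('h'): window [4,5] length 2
  Position 6 ('f'): window [4,6] length 3 -- new best
  Position 7 ('h'): repeat (last at 5), move window start to 6
  Position 7 ('h'): window [6,7] length 2
  Position 8 ('h'): repeat (last at 7), move window start to 8
  Position 8 ('h'): window [8,8] length 1
  Position 9 ('e'): window [8,9] length 2
Longest substring with no repeats: "bhf" with length 3

3


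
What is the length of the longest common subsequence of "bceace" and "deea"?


LCS of "bceace" and "deea"
DP table:
           d    e    e    a
      0    0    0    0    0
  b   0    0    0    0    0
  c   0    0    0    0    0
  e   0    0    1    1    1
  a   0    0    1    1    2
  c   0    0    1    1    2
  e   0    0    1    2    2
LCS length = dp[6][4] = 2

2


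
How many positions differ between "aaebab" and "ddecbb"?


Comparing "aaebab" and "ddecbb" position by position:
  Position 0: 'a' vs 'd' => DIFFER
  Position 1: 'a' vs 'd' => DIFFER
  Position 2: 'e' vs 'e' => same
  Position 3: 'b' vs 'c' => DIFFER
  Position 4: 'a' vs 'b' => DIFFER
  Position 5: 'b' vs 'b' => same
Positions that differ: 4

4


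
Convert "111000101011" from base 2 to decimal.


Input: "111000101011" in base 2
Positional expansion:
  Digit '1' (value 1) x 2^11 = 2048
  Digit '1' (value 1) x 2^10 = 1024
  Digit '1' (value 1) x 2^9 = 512
  Digit '0' (value 0) x 2^8 = 0
  Digit '0' (value 0) x 2^7 = 0
  Digit '0' (value 0) x 2^6 = 0
  Digit '1' (value 1) x 2^5 = 32
  Digit '0' (value 0) x 2^4 = 0
  Digit '1' (value 1) x 2^3 = 8
  Digit '0' (value 0) x 2^2 = 0
  Digit '1' (value 1) x 2^1 = 2
  Digit '1' (value 1) x 2^0 = 1
Sum = 3627

3627


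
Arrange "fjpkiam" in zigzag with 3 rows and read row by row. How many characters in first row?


Zigzag "fjpkiam" into 3 rows:
Placing characters:
  'f' => row 0
  'j' => row 1
  'p' => row 2
  'k' => row 1
  'i' => row 0
  'a' => row 1
  'm' => row 2
Rows:
  Row 0: "fi"
  Row 1: "jka"
  Row 2: "pm"
First row length: 2

2


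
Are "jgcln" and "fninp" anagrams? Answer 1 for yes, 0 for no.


Strings: "jgcln", "fninp"
Sorted first:  cgjln
Sorted second: finnp
Differ at position 0: 'c' vs 'f' => not anagrams

0


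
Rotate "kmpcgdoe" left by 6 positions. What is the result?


Input: "kmpcgdoe", rotate left by 6
First 6 characters: "kmpcgd"
Remaining characters: "oe"
Concatenate remaining + first: "oe" + "kmpcgd" = "oekmpcgd"

oekmpcgd


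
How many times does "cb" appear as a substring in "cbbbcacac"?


Searching for "cb" in "cbbbcacac"
Scanning each position:
  Position 0: "cb" => MATCH
  Position 1: "bb" => no
  Position 2: "bb" => no
  Position 3: "bc" => no
  Position 4: "ca" => no
  Position 5: "ac" => no
  Position 6: "ca" => no
  Position 7: "ac" => no
Total occurrences: 1

1


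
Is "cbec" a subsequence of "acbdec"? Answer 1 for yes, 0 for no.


Check if "cbec" is a subsequence of "acbdec"
Greedy scan:
  Position 0 ('a'): no match needed
  Position 1 ('c'): matches sub[0] = 'c'
  Position 2 ('b'): matches sub[1] = 'b'
  Position 3 ('d'): no match needed
  Position 4 ('e'): matches sub[2] = 'e'
  Position 5 ('c'): matches sub[3] = 'c'
All 4 characters matched => is a subsequence

1


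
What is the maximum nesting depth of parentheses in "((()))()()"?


Input: "((()))()()"
Tracking depth:
  Position 0 '(': depth becomes 1
  Position 1 '(': depth becomes 2
  Position 2 '(': depth becomes 3
  Position 3 ')': depth becomes 2
  Position 4 ')': depth becomes 1
  Position 5 ')': depth becomes 0
  Position 6 '(': depth becomes 1
  Position 7 ')': depth becomes 0
  Position 8 '(': depth becomes 1
  Position 9 ')': depth becomes 0
Maximum depth reached: 3

3


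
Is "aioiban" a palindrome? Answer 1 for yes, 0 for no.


Input: aioiban
Reversed: nabioia
  Compare pos 0 ('a') with pos 6 ('n'): MISMATCH
  Compare pos 1 ('i') with pos 5 ('a'): MISMATCH
  Compare pos 2 ('o') with pos 4 ('b'): MISMATCH
Result: not a palindrome

0


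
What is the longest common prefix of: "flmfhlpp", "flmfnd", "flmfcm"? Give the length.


Words: flmfhlpp, flmfnd, flmfcm
  Position 0: all 'f' => match
  Position 1: all 'l' => match
  Position 2: all 'm' => match
  Position 3: all 'f' => match
  Position 4: ('h', 'n', 'c') => mismatch, stop
LCP = "flmf" (length 4)

4


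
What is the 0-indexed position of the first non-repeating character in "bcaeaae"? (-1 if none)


Input: bcaeaae
Character frequencies:
  'a': 3
  'b': 1
  'c': 1
  'e': 2
Scanning left to right for freq == 1:
  Position 0 ('b'): unique! => answer = 0

0


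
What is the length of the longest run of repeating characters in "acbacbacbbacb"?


Input: "acbacbacbbacb"
Scanning for longest run:
  Position 1 ('c'): new char, reset run to 1
  Position 2 ('b'): new char, reset run to 1
  Position 3 ('a'): new char, reset run to 1
  Position 4 ('c'): new char, reset run to 1
  Position 5 ('b'): new char, reset run to 1
  Position 6 ('a'): new char, reset run to 1
  Position 7 ('c'): new char, reset run to 1
  Position 8 ('b'): new char, reset run to 1
  Position 9 ('b'): continues run of 'b', length=2
  Position 10 ('a'): new char, reset run to 1
  Position 11 ('c'): new char, reset run to 1
  Position 12 ('b'): new char, reset run to 1
Longest run: 'b' with length 2

2


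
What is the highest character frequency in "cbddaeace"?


Input: cbddaeace
Character counts:
  'a': 2
  'b': 1
  'c': 2
  'd': 2
  'e': 2
Maximum frequency: 2

2


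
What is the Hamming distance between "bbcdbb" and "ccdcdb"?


Comparing "bbcdbb" and "ccdcdb" position by position:
  Position 0: 'b' vs 'c' => differ
  Position 1: 'b' vs 'c' => differ
  Position 2: 'c' vs 'd' => differ
  Position 3: 'd' vs 'c' => differ
  Position 4: 'b' vs 'd' => differ
  Position 5: 'b' vs 'b' => same
Total differences (Hamming distance): 5

5


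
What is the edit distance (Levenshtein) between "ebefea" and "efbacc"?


Computing edit distance: "ebefea" -> "efbacc"
DP table:
           e    f    b    a    c    c
      0    1    2    3    4    5    6
  e   1    0    1    2    3    4    5
  b   2    1    1    1    2    3    4
  e   3    2    2    2    2    3    4
  f   4    3    2    3    3    3    4
  e   5    4    3    3    4    4    4
  a   6    5    4    4    3    4    5
Edit distance = dp[6][6] = 5

5


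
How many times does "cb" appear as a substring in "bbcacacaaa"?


Searching for "cb" in "bbcacacaaa"
Scanning each position:
  Position 0: "bb" => no
  Position 1: "bc" => no
  Position 2: "ca" => no
  Position 3: "ac" => no
  Position 4: "ca" => no
  Position 5: "ac" => no
  Position 6: "ca" => no
  Position 7: "aa" => no
  Position 8: "aa" => no
Total occurrences: 0

0


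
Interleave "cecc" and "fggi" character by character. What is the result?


Interleaving "cecc" and "fggi":
  Position 0: 'c' from first, 'f' from second => "cf"
  Position 1: 'e' from first, 'g' from second => "eg"
  Position 2: 'c' from first, 'g' from second => "cg"
  Position 3: 'c' from first, 'i' from second => "ci"
Result: cfegcgci

cfegcgci


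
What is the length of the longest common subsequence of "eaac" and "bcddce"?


LCS of "eaac" and "bcddce"
DP table:
           b    c    d    d    c    e
      0    0    0    0    0    0    0
  e   0    0    0    0    0    0    1
  a   0    0    0    0    0    0    1
  a   0    0    0    0    0    0    1
  c   0    0    1    1    1    1    1
LCS length = dp[4][6] = 1

1


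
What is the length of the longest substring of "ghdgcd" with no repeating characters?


Input: "ghdgcd"
Sliding window (track last position of each char):
  Position 0 ('g'): window [0,0] length 1 -- new best
  Position 1 ('h'): window [0,1] length 2 -- new best
  Position 2 ('d'): window [0,2] length 3 -- new best
  Position 3 ('g'): repeat (last at 0), move window start to 1
  Position 3 ('g'): window [1,3] length 3
  Position 4 ('c'): window [1,4] length 4 -- new best
  Position 5 ('d'): repeat (last at 2), move window start to 3
  Position 5 ('d'): window [3,5] length 3
Longest substring with no repeats: "hdgc" with length 4

4


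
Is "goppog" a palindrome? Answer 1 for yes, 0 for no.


Input: goppog
Reversed: goppog
  Compare pos 0 ('g') with pos 5 ('g'): match
  Compare pos 1 ('o') with pos 4 ('o'): match
  Compare pos 2 ('p') with pos 3 ('p'): match
Result: palindrome

1


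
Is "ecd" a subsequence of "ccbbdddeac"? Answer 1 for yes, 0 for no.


Check if "ecd" is a subsequence of "ccbbdddeac"
Greedy scan:
  Position 0 ('c'): no match needed
  Position 1 ('c'): no match needed
  Position 2 ('b'): no match needed
  Position 3 ('b'): no match needed
  Position 4 ('d'): no match needed
  Position 5 ('d'): no match needed
  Position 6 ('d'): no match needed
  Position 7 ('e'): matches sub[0] = 'e'
  Position 8 ('a'): no match needed
  Position 9 ('c'): matches sub[1] = 'c'
Only matched 2/3 characters => not a subsequence

0


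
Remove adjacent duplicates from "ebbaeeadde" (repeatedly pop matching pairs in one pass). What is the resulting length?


Input: ebbaeeadde
Stack-based adjacent duplicate removal:
  Read 'e': push. Stack: e
  Read 'b': push. Stack: eb
  Read 'b': matches stack top 'b' => pop. Stack: e
  Read 'a': push. Stack: ea
  Read 'e': push. Stack: eae
  Read 'e': matches stack top 'e' => pop. Stack: ea
  Read 'a': matches stack top 'a' => pop. Stack: e
  Read 'd': push. Stack: ed
  Read 'd': matches stack top 'd' => pop. Stack: e
  Read 'e': matches stack top 'e' => pop. Stack: (empty)
Final stack: "" (length 0)

0


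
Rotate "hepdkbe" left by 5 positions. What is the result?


Input: "hepdkbe", rotate left by 5
First 5 characters: "hepdk"
Remaining characters: "be"
Concatenate remaining + first: "be" + "hepdk" = "behepdk"

behepdk


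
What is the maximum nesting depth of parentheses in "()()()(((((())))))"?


Input: "()()()(((((())))))"
Tracking depth:
  Position 0 '(': depth becomes 1
  Position 1 ')': depth becomes 0
  Position 2 '(': depth becomes 1
  Position 3 ')': depth becomes 0
  Position 4 '(': depth becomes 1
  Position 5 ')': depth becomes 0
  Position 6 '(': depth becomes 1
  Position 7 '(': depth becomes 2
  Position 8 '(': depth becomes 3
  Position 9 '(': depth becomes 4
  Position 10 '(': depth becomes 5
  Position 11 '(': depth becomes 6
  Position 12 ')': depth becomes 5
  Position 13 ')': depth becomes 4
  Position 14 ')': depth becomes 3
  Position 15 ')': depth becomes 2
  Position 16 ')': depth becomes 1
  Position 17 ')': depth becomes 0
Maximum depth reached: 6

6


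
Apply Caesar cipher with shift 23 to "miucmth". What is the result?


Caesar cipher: shift "miucmth" by 23
  'm' (pos 12) + 23 = pos 9 = 'j'
  'i' (pos 8) + 23 = pos 5 = 'f'
  'u' (pos 20) + 23 = pos 17 = 'r'
  'c' (pos 2) + 23 = pos 25 = 'z'
  'm' (pos 12) + 23 = pos 9 = 'j'
  't' (pos 19) + 23 = pos 16 = 'q'
  'h' (pos 7) + 23 = pos 4 = 'e'
Result: jfrzjqe

jfrzjqe


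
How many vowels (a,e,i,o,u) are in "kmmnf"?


Input: kmmnf
Checking each character:
  'k' at position 0: consonant
  'm' at position 1: consonant
  'm' at position 2: consonant
  'n' at position 3: consonant
  'f' at position 4: consonant
Total vowels: 0

0


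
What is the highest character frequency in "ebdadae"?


Input: ebdadae
Character counts:
  'a': 2
  'b': 1
  'd': 2
  'e': 2
Maximum frequency: 2

2


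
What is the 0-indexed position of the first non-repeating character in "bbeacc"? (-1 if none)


Input: bbeacc
Character frequencies:
  'a': 1
  'b': 2
  'c': 2
  'e': 1
Scanning left to right for freq == 1:
  Position 0 ('b'): freq=2, skip
  Position 1 ('b'): freq=2, skip
  Position 2 ('e'): unique! => answer = 2

2


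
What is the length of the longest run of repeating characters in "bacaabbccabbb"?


Input: "bacaabbccabbb"
Scanning for longest run:
  Position 1 ('a'): new char, reset run to 1
  Position 2 ('c'): new char, reset run to 1
  Position 3 ('a'): new char, reset run to 1
  Position 4 ('a'): continues run of 'a', length=2
  Position 5 ('b'): new char, reset run to 1
  Position 6 ('b'): continues run of 'b', length=2
  Position 7 ('c'): new char, reset run to 1
  Position 8 ('c'): continues run of 'c', length=2
  Position 9 ('a'): new char, reset run to 1
  Position 10 ('b'): new char, reset run to 1
  Position 11 ('b'): continues run of 'b', length=2
  Position 12 ('b'): continues run of 'b', length=3
Longest run: 'b' with length 3

3


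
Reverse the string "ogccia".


Input: ogccia
Reading characters right to left:
  Position 5: 'a'
  Position 4: 'i'
  Position 3: 'c'
  Position 2: 'c'
  Position 1: 'g'
  Position 0: 'o'
Reversed: aiccgo

aiccgo


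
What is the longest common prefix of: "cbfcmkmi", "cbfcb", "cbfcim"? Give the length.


Words: cbfcmkmi, cbfcb, cbfcim
  Position 0: all 'c' => match
  Position 1: all 'b' => match
  Position 2: all 'f' => match
  Position 3: all 'c' => match
  Position 4: ('m', 'b', 'i') => mismatch, stop
LCP = "cbfc" (length 4)

4


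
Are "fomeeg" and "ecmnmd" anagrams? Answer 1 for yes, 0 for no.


Strings: "fomeeg", "ecmnmd"
Sorted first:  eefgmo
Sorted second: cdemmn
Differ at position 0: 'e' vs 'c' => not anagrams

0


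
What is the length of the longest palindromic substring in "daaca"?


Input: "daaca"
Checking substrings for palindromes:
  [2:5] "aca" (len 3) => palindrome
  [1:3] "aa" (len 2) => palindrome
Longest palindromic substring: "aca" with length 3

3


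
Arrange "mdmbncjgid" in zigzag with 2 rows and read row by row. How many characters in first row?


Zigzag "mdmbncjgid" into 2 rows:
Placing characters:
  'm' => row 0
  'd' => row 1
  'm' => row 0
  'b' => row 1
  'n' => row 0
  'c' => row 1
  'j' => row 0
  'g' => row 1
  'i' => row 0
  'd' => row 1
Rows:
  Row 0: "mmnji"
  Row 1: "dbcgd"
First row length: 5

5


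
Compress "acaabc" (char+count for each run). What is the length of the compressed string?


Input: acaabc
Runs:
  'a' x 1 => "a1"
  'c' x 1 => "c1"
  'a' x 2 => "a2"
  'b' x 1 => "b1"
  'c' x 1 => "c1"
Compressed: "a1c1a2b1c1"
Compressed length: 10

10


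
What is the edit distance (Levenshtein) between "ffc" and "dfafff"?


Computing edit distance: "ffc" -> "dfafff"
DP table:
           d    f    a    f    f    f
      0    1    2    3    4    5    6
  f   1    1    1    2    3    4    5
  f   2    2    1    2    2    3    4
  c   3    3    2    2    3    3    4
Edit distance = dp[3][6] = 4

4


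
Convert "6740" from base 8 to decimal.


Input: "6740" in base 8
Positional expansion:
  Digit '6' (value 6) x 8^3 = 3072
  Digit '7' (value 7) x 8^2 = 448
  Digit '4' (value 4) x 8^1 = 32
  Digit '0' (value 0) x 8^0 = 0
Sum = 3552

3552


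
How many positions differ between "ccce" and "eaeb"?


Comparing "ccce" and "eaeb" position by position:
  Position 0: 'c' vs 'e' => DIFFER
  Position 1: 'c' vs 'a' => DIFFER
  Position 2: 'c' vs 'e' => DIFFER
  Position 3: 'e' vs 'b' => DIFFER
Positions that differ: 4

4


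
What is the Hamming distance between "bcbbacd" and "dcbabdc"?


Comparing "bcbbacd" and "dcbabdc" position by position:
  Position 0: 'b' vs 'd' => differ
  Position 1: 'c' vs 'c' => same
  Position 2: 'b' vs 'b' => same
  Position 3: 'b' vs 'a' => differ
  Position 4: 'a' vs 'b' => differ
  Position 5: 'c' vs 'd' => differ
  Position 6: 'd' vs 'c' => differ
Total differences (Hamming distance): 5

5


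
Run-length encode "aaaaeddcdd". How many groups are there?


Input: aaaaeddcdd
Scanning for consecutive runs:
  Group 1: 'a' x 4 (positions 0-3)
  Group 2: 'e' x 1 (positions 4-4)
  Group 3: 'd' x 2 (positions 5-6)
  Group 4: 'c' x 1 (positions 7-7)
  Group 5: 'd' x 2 (positions 8-9)
Total groups: 5

5


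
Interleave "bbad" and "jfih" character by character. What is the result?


Interleaving "bbad" and "jfih":
  Position 0: 'b' from first, 'j' from second => "bj"
  Position 1: 'b' from first, 'f' from second => "bf"
  Position 2: 'a' from first, 'i' from second => "ai"
  Position 3: 'd' from first, 'h' from second => "dh"
Result: bjbfaidh

bjbfaidh


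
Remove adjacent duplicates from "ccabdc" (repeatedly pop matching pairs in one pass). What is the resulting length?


Input: ccabdc
Stack-based adjacent duplicate removal:
  Read 'c': push. Stack: c
  Read 'c': matches stack top 'c' => pop. Stack: (empty)
  Read 'a': push. Stack: a
  Read 'b': push. Stack: ab
  Read 'd': push. Stack: abd
  Read 'c': push. Stack: abdc
Final stack: "abdc" (length 4)

4


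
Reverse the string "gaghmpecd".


Input: gaghmpecd
Reading characters right to left:
  Position 8: 'd'
  Position 7: 'c'
  Position 6: 'e'
  Position 5: 'p'
  Position 4: 'm'
  Position 3: 'h'
  Position 2: 'g'
  Position 1: 'a'
  Position 0: 'g'
Reversed: dcepmhgag

dcepmhgag


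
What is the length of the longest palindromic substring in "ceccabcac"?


Input: "ceccabcac"
Checking substrings for palindromes:
  [0:3] "cec" (len 3) => palindrome
  [6:9] "cac" (len 3) => palindrome
  [2:4] "cc" (len 2) => palindrome
Longest palindromic substring: "cec" with length 3

3


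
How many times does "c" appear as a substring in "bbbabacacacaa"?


Searching for "c" in "bbbabacacacaa"
Scanning each position:
  Position 0: "b" => no
  Position 1: "b" => no
  Position 2: "b" => no
  Position 3: "a" => no
  Position 4: "b" => no
  Position 5: "a" => no
  Position 6: "c" => MATCH
  Position 7: "a" => no
  Position 8: "c" => MATCH
  Position 9: "a" => no
  Position 10: "c" => MATCH
  Position 11: "a" => no
  Position 12: "a" => no
Total occurrences: 3

3


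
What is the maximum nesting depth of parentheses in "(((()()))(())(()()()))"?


Input: "(((()()))(())(()()()))"
Tracking depth:
  Position 0 '(': depth becomes 1
  Position 1 '(': depth becomes 2
  Position 2 '(': depth becomes 3
  Position 3 '(': depth becomes 4
  Position 4 ')': depth becomes 3
  Position 5 '(': depth becomes 4
  Position 6 ')': depth becomes 3
  Position 7 ')': depth becomes 2
  Position 8 ')': depth becomes 1
  Position 9 '(': depth becomes 2
  Position 10 '(': depth becomes 3
  Position 11 ')': depth becomes 2
  Position 12 ')': depth becomes 1
  Position 13 '(': depth becomes 2
  Position 14 '(': depth becomes 3
  Position 15 ')': depth becomes 2
  Position 16 '(': depth becomes 3
  Position 17 ')': depth becomes 2
  Position 18 '(': depth becomes 3
  Position 19 ')': depth becomes 2
  Position 20 ')': depth becomes 1
  Position 21 ')': depth becomes 0
Maximum depth reached: 4

4
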